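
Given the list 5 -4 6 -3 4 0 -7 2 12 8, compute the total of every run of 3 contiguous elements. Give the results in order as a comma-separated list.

7, -1, 7, 1, -3, -5, 7, 22

[5, -4, 6] → sum 7
[-4, 6, -3] → sum -1
[6, -3, 4] → sum 7
[-3, 4, 0] → sum 1
[4, 0, -7] → sum -3
[0, -7, 2] → sum -5
[-7, 2, 12] → sum 7
[2, 12, 8] → sum 22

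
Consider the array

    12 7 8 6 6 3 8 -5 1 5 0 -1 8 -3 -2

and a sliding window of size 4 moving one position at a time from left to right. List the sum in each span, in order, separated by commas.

33, 27, 23, 23, 12, 7, 9, 1, 5, 12, 4, 2

Sliding a size-4 window across the 15 values:
[12, 7, 8, 6] → sum 33
[7, 8, 6, 6] → sum 27
[8, 6, 6, 3] → sum 23
[6, 6, 3, 8] → sum 23
[6, 3, 8, -5] → sum 12
[3, 8, -5, 1] → sum 7
[8, -5, 1, 5] → sum 9
[-5, 1, 5, 0] → sum 1
[1, 5, 0, -1] → sum 5
[5, 0, -1, 8] → sum 12
[0, -1, 8, -3] → sum 4
[-1, 8, -3, -2] → sum 2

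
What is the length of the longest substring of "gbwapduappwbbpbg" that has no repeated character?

7

add g: [g] len 1
add b: [g, b] len 2
add w: [g, b, w] len 3
add a: [g, b, w, a] len 4
add p: [g, b, w, a, p] len 5
add d: [g, b, w, a, p, d] len 6
add u: [g, b, w, a, p, d, u] len 7
add a (repeat a, move left end past it): [p, d, u, a] len 4
add p (repeat p, move left end past it): [d, u, a, p] len 4
add p (repeat p, move left end past it): [p] len 1
add w: [p, w] len 2
add b: [p, w, b] len 3
add b (repeat b, move left end past it): [b] len 1
add p: [b, p] len 2
add b (repeat b, move left end past it): [p, b] len 2
add g: [p, b, g] len 3
Longest all-distinct length: 7.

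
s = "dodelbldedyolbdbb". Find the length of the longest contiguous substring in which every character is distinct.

6

[d] len 1
[d, o] len 2
[o, d] len 2
[o, d, e] len 3
[o, d, e, l] len 4
[o, d, e, l, b] len 5
[b, l] len 2
[b, l, d] len 3
[b, l, d, e] len 4
[e, d] len 2
[e, d, y] len 3
[e, d, y, o] len 4
[e, d, y, o, l] len 5
[e, d, y, o, l, b] len 6
[y, o, l, b, d] len 5
[d, b] len 2
[b] len 1
Longest all-distinct length: 6.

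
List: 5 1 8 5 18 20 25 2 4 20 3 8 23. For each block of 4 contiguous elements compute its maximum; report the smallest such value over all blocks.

8

Window maxs for each of the 10 positions:
5 1 8 5 → max 8
1 8 5 18 → max 18
8 5 18 20 → max 20
5 18 20 25 → max 25
18 20 25 2 → max 25
20 25 2 4 → max 25
25 2 4 20 → max 25
2 4 20 3 → max 20
4 20 3 8 → max 20
20 3 8 23 → max 23
Smallest of these is 8.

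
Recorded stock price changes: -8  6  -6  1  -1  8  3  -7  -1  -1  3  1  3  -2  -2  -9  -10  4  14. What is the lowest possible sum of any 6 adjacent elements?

-19

-8 6 -6 1 -1 8 → sum 0
6 -6 1 -1 8 3 → sum 11
-6 1 -1 8 3 -7 → sum -2
1 -1 8 3 -7 -1 → sum 3
-1 8 3 -7 -1 -1 → sum 1
8 3 -7 -1 -1 3 → sum 5
3 -7 -1 -1 3 1 → sum -2
-7 -1 -1 3 1 3 → sum -2
-1 -1 3 1 3 -2 → sum 3
-1 3 1 3 -2 -2 → sum 2
3 1 3 -2 -2 -9 → sum -6
1 3 -2 -2 -9 -10 → sum -19
3 -2 -2 -9 -10 4 → sum -16
-2 -2 -9 -10 4 14 → sum -5
Lowest of these is -19.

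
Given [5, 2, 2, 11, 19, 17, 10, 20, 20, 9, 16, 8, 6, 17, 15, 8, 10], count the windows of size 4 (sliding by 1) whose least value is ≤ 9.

11

5 2 2 11 → min 2  ≤ 9 ✓
2 2 11 19 → min 2  ≤ 9 ✓
2 11 19 17 → min 2  ≤ 9 ✓
11 19 17 10 → min 10
19 17 10 20 → min 10
17 10 20 20 → min 10
10 20 20 9 → min 9  ≤ 9 ✓
20 20 9 16 → min 9  ≤ 9 ✓
20 9 16 8 → min 8  ≤ 9 ✓
9 16 8 6 → min 6  ≤ 9 ✓
16 8 6 17 → min 6  ≤ 9 ✓
8 6 17 15 → min 6  ≤ 9 ✓
6 17 15 8 → min 6  ≤ 9 ✓
17 15 8 10 → min 8  ≤ 9 ✓
11 windows satisfy the condition.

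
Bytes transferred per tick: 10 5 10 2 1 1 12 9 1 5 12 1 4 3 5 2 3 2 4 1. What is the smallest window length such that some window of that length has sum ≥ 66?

add 10: running sum 10 < 66
add 5: running sum 15 < 66
add 10: running sum 25 < 66
add 2: running sum 27 < 66
add 1: running sum 28 < 66
add 1: running sum 29 < 66
add 12: running sum 41 < 66
add 9: running sum 50 < 66
add 1: running sum 51 < 66
add 5: running sum 56 < 66
add 12: shortest ending here [10, 5, 10, 2, 1, 1, 12, 9, 1, 5, 12] sum 68, len 11
add 1: shortest ending here [10, 5, 10, 2, 1, 1, 12, 9, 1, 5, 12, 1] sum 69, len 12
add 4: shortest ending here [10, 5, 10, 2, 1, 1, 12, 9, 1, 5, 12, 1, 4] sum 73, len 13
add 3: shortest ending here [5, 10, 2, 1, 1, 12, 9, 1, 5, 12, 1, 4, 3] sum 66, len 13
add 5: shortest ending here [10, 2, 1, 1, 12, 9, 1, 5, 12, 1, 4, 3, 5] sum 66, len 13
add 2: shortest ending here [10, 2, 1, 1, 12, 9, 1, 5, 12, 1, 4, 3, 5, 2] sum 68, len 14
add 3: shortest ending here [10, 2, 1, 1, 12, 9, 1, 5, 12, 1, 4, 3, 5, 2, 3] sum 71, len 15
add 2: shortest ending here [10, 2, 1, 1, 12, 9, 1, 5, 12, 1, 4, 3, 5, 2, 3, 2] sum 73, len 16
add 4: shortest ending here [2, 1, 1, 12, 9, 1, 5, 12, 1, 4, 3, 5, 2, 3, 2, 4] sum 67, len 16
add 1: shortest ending here [1, 1, 12, 9, 1, 5, 12, 1, 4, 3, 5, 2, 3, 2, 4, 1] sum 66, len 16
Shortest qualifying length: 11.

11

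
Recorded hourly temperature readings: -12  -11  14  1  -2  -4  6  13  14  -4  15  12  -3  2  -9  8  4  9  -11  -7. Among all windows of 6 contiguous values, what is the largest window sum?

56

Window sums for each of the 15 positions:
-12 -11 14 1 -2 -4 → sum -14
-11 14 1 -2 -4 6 → sum 4
14 1 -2 -4 6 13 → sum 28
1 -2 -4 6 13 14 → sum 28
-2 -4 6 13 14 -4 → sum 23
-4 6 13 14 -4 15 → sum 40
6 13 14 -4 15 12 → sum 56
13 14 -4 15 12 -3 → sum 47
14 -4 15 12 -3 2 → sum 36
-4 15 12 -3 2 -9 → sum 13
15 12 -3 2 -9 8 → sum 25
12 -3 2 -9 8 4 → sum 14
-3 2 -9 8 4 9 → sum 11
2 -9 8 4 9 -11 → sum 3
-9 8 4 9 -11 -7 → sum -6
Largest of these is 56.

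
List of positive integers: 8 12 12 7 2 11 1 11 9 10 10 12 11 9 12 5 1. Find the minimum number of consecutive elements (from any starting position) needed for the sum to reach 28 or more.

add 8: running sum 8 < 28
add 12: running sum 20 < 28
add 12: shortest ending here [8, 12, 12] sum 32, len 3
add 7: shortest ending here [12, 12, 7] sum 31, len 3
add 2: shortest ending here [12, 12, 7, 2] sum 33, len 4
add 11: shortest ending here [12, 7, 2, 11] sum 32, len 4
add 1: shortest ending here [12, 7, 2, 11, 1] sum 33, len 5
add 11: shortest ending here [7, 2, 11, 1, 11] sum 32, len 5
add 9: shortest ending here [11, 1, 11, 9] sum 32, len 4
add 10: shortest ending here [11, 9, 10] sum 30, len 3
add 10: shortest ending here [9, 10, 10] sum 29, len 3
add 12: shortest ending here [10, 10, 12] sum 32, len 3
add 11: shortest ending here [10, 12, 11] sum 33, len 3
add 9: shortest ending here [12, 11, 9] sum 32, len 3
add 12: shortest ending here [11, 9, 12] sum 32, len 3
add 5: shortest ending here [11, 9, 12, 5] sum 37, len 4
add 1: shortest ending here [11, 9, 12, 5, 1] sum 38, len 5
Shortest qualifying length: 3.

3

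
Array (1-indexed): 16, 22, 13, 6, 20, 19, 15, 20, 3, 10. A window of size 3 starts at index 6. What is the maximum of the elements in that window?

Elements at indices 6..8: 19, 15, 20
max(19, 15, 20) = 20

20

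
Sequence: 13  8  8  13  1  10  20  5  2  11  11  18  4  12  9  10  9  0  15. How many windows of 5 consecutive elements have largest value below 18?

5

[13, 8, 8, 13, 1] → max 13  < 18 ✓
[8, 8, 13, 1, 10] → max 13  < 18 ✓
[8, 13, 1, 10, 20] → max 20
[13, 1, 10, 20, 5] → max 20
[1, 10, 20, 5, 2] → max 20
[10, 20, 5, 2, 11] → max 20
[20, 5, 2, 11, 11] → max 20
[5, 2, 11, 11, 18] → max 18
[2, 11, 11, 18, 4] → max 18
[11, 11, 18, 4, 12] → max 18
[11, 18, 4, 12, 9] → max 18
[18, 4, 12, 9, 10] → max 18
[4, 12, 9, 10, 9] → max 12  < 18 ✓
[12, 9, 10, 9, 0] → max 12  < 18 ✓
[9, 10, 9, 0, 15] → max 15  < 18 ✓
5 windows satisfy the condition.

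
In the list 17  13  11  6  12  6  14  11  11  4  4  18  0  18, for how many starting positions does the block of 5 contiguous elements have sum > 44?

(17, 13, 11, 6, 12) → sum 59  > 44 ✓
(13, 11, 6, 12, 6) → sum 48  > 44 ✓
(11, 6, 12, 6, 14) → sum 49  > 44 ✓
(6, 12, 6, 14, 11) → sum 49  > 44 ✓
(12, 6, 14, 11, 11) → sum 54  > 44 ✓
(6, 14, 11, 11, 4) → sum 46  > 44 ✓
(14, 11, 11, 4, 4) → sum 44
(11, 11, 4, 4, 18) → sum 48  > 44 ✓
(11, 4, 4, 18, 0) → sum 37
(4, 4, 18, 0, 18) → sum 44
7 windows satisfy the condition.

7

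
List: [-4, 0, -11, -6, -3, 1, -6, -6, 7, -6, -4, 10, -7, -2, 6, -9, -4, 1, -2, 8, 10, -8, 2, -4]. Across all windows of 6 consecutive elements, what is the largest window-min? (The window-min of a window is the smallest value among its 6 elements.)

-6

Each size-6 window and its min:
-4 0 -11 -6 -3 1 → min -11
0 -11 -6 -3 1 -6 → min -11
-11 -6 -3 1 -6 -6 → min -11
-6 -3 1 -6 -6 7 → min -6
-3 1 -6 -6 7 -6 → min -6
1 -6 -6 7 -6 -4 → min -6
-6 -6 7 -6 -4 10 → min -6
-6 7 -6 -4 10 -7 → min -7
7 -6 -4 10 -7 -2 → min -7
-6 -4 10 -7 -2 6 → min -7
-4 10 -7 -2 6 -9 → min -9
10 -7 -2 6 -9 -4 → min -9
-7 -2 6 -9 -4 1 → min -9
-2 6 -9 -4 1 -2 → min -9
6 -9 -4 1 -2 8 → min -9
-9 -4 1 -2 8 10 → min -9
-4 1 -2 8 10 -8 → min -8
1 -2 8 10 -8 2 → min -8
-2 8 10 -8 2 -4 → min -8
Largest of these is -6.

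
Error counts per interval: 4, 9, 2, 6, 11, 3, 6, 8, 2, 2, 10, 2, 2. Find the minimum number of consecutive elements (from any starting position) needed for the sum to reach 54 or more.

add 4: running sum 4 < 54
add 9: running sum 13 < 54
add 2: running sum 15 < 54
add 6: running sum 21 < 54
add 11: running sum 32 < 54
add 3: running sum 35 < 54
add 6: running sum 41 < 54
add 8: running sum 49 < 54
add 2: running sum 51 < 54
add 2: running sum 53 < 54
end 10: [9, 2, 6, 11, 3, 6, 8, 2, 2, 10] sum 59, len 10
end 11: [9, 2, 6, 11, 3, 6, 8, 2, 2, 10, 2] sum 61, len 11
end 12: [2, 6, 11, 3, 6, 8, 2, 2, 10, 2, 2] sum 54, len 11
Shortest qualifying length: 10.

10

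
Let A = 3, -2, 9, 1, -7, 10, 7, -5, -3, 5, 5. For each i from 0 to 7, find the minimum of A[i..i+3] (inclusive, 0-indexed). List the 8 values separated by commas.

-2, -7, -7, -7, -7, -5, -5, -5

3 -2 9 1 → min -2
-2 9 1 -7 → min -7
9 1 -7 10 → min -7
1 -7 10 7 → min -7
-7 10 7 -5 → min -7
10 7 -5 -3 → min -5
7 -5 -3 5 → min -5
-5 -3 5 5 → min -5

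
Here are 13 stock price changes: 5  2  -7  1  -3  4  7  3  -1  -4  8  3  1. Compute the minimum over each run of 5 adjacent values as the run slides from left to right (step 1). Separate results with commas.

-7, -7, -7, -3, -3, -4, -4, -4, -4

5 2 -7 1 -3 → min -7
2 -7 1 -3 4 → min -7
-7 1 -3 4 7 → min -7
1 -3 4 7 3 → min -3
-3 4 7 3 -1 → min -3
4 7 3 -1 -4 → min -4
7 3 -1 -4 8 → min -4
3 -1 -4 8 3 → min -4
-1 -4 8 3 1 → min -4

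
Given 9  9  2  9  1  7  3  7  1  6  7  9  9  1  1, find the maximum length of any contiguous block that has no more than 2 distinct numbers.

4

add 9: window [9] (1 distinct), len 1
add 9: window [9, 9] (1 distinct), len 2
add 2: window [9, 9, 2] (2 distinct), len 3
add 9: window [9, 9, 2, 9] (2 distinct), len 4
add 1: window [9, 1] (2 distinct), len 2
add 7: window [1, 7] (2 distinct), len 2
add 3: window [7, 3] (2 distinct), len 2
add 7: window [7, 3, 7] (2 distinct), len 3
add 1: window [7, 1] (2 distinct), len 2
add 6: window [1, 6] (2 distinct), len 2
add 7: window [6, 7] (2 distinct), len 2
add 9: window [7, 9] (2 distinct), len 2
add 9: window [7, 9, 9] (2 distinct), len 3
add 1: window [9, 9, 1] (2 distinct), len 3
add 1: window [9, 9, 1, 1] (2 distinct), len 4
Longest length with ≤2 distinct: 4.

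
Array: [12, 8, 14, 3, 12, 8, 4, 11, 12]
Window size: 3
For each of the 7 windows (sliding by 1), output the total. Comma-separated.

[12, 8, 14] → sum 34
[8, 14, 3] → sum 25
[14, 3, 12] → sum 29
[3, 12, 8] → sum 23
[12, 8, 4] → sum 24
[8, 4, 11] → sum 23
[4, 11, 12] → sum 27

34, 25, 29, 23, 24, 23, 27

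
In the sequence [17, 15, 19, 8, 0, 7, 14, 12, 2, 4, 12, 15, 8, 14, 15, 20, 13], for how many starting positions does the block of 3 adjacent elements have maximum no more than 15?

(17, 15, 19) → max 19
(15, 19, 8) → max 19
(19, 8, 0) → max 19
(8, 0, 7) → max 8  ≤ 15 ✓
(0, 7, 14) → max 14  ≤ 15 ✓
(7, 14, 12) → max 14  ≤ 15 ✓
(14, 12, 2) → max 14  ≤ 15 ✓
(12, 2, 4) → max 12  ≤ 15 ✓
(2, 4, 12) → max 12  ≤ 15 ✓
(4, 12, 15) → max 15  ≤ 15 ✓
(12, 15, 8) → max 15  ≤ 15 ✓
(15, 8, 14) → max 15  ≤ 15 ✓
(8, 14, 15) → max 15  ≤ 15 ✓
(14, 15, 20) → max 20
(15, 20, 13) → max 20
10 windows satisfy the condition.

10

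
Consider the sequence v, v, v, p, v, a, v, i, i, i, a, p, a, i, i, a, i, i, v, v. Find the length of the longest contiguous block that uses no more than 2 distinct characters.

6

[v] 1 distinct, len 1
[v, v] 1 distinct, len 2
[v, v, v] 1 distinct, len 3
[v, v, v, p] 2 distinct, len 4
[v, v, v, p, v] 2 distinct, len 5
[v, a] 2 distinct, len 2
[v, a, v] 2 distinct, len 3
[v, i] 2 distinct, len 2
[v, i, i] 2 distinct, len 3
[v, i, i, i] 2 distinct, len 4
[i, i, i, a] 2 distinct, len 4
[a, p] 2 distinct, len 2
[a, p, a] 2 distinct, len 3
[a, i] 2 distinct, len 2
[a, i, i] 2 distinct, len 3
[a, i, i, a] 2 distinct, len 4
[a, i, i, a, i] 2 distinct, len 5
[a, i, i, a, i, i] 2 distinct, len 6
[i, i, v] 2 distinct, len 3
[i, i, v, v] 2 distinct, len 4
Longest length with ≤2 distinct: 6.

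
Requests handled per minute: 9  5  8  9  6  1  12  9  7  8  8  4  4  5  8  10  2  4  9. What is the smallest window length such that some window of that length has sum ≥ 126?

add 9: running sum 9 < 126
add 5: running sum 14 < 126
add 8: running sum 22 < 126
add 9: running sum 31 < 126
add 6: running sum 37 < 126
add 1: running sum 38 < 126
add 12: running sum 50 < 126
add 9: running sum 59 < 126
add 7: running sum 66 < 126
add 8: running sum 74 < 126
add 8: running sum 82 < 126
add 4: running sum 86 < 126
add 4: running sum 90 < 126
add 5: running sum 95 < 126
add 8: running sum 103 < 126
add 10: running sum 113 < 126
add 2: running sum 115 < 126
add 4: running sum 119 < 126
add 9: shortest ending here [9, 5, 8, 9, 6, 1, 12, 9, 7, 8, 8, 4, 4, 5, 8, 10, 2, 4, 9] sum 128, len 19
Shortest qualifying length: 19.

19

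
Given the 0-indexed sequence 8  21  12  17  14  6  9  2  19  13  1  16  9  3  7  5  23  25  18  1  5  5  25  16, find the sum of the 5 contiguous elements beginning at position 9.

42

Elements at indices 9..13: 13, 1, 16, 9, 3
sum(13, 1, 16, 9, 3) = 42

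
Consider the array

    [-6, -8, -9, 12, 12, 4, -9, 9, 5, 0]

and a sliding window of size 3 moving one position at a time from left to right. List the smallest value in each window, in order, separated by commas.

-9, -9, -9, 4, -9, -9, -9, 0

[-6, -8, -9] → min -9
[-8, -9, 12] → min -9
[-9, 12, 12] → min -9
[12, 12, 4] → min 4
[12, 4, -9] → min -9
[4, -9, 9] → min -9
[-9, 9, 5] → min -9
[9, 5, 0] → min 0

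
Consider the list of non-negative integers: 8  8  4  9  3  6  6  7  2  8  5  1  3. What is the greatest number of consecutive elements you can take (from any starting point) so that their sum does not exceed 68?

12

Extend to the right; shrink from the left whenever the sum exceeds 68:
add 8: [8] sum 8, len 1
add 8: [8, 8] sum 16, len 2
add 4: [8, 8, 4] sum 20, len 3
add 9: [8, 8, 4, 9] sum 29, len 4
add 3: [8, 8, 4, 9, 3] sum 32, len 5
add 6: [8, 8, 4, 9, 3, 6] sum 38, len 6
add 6: [8, 8, 4, 9, 3, 6, 6] sum 44, len 7
add 7: [8, 8, 4, 9, 3, 6, 6, 7] sum 51, len 8
add 2: [8, 8, 4, 9, 3, 6, 6, 7, 2] sum 53, len 9
add 8: [8, 8, 4, 9, 3, 6, 6, 7, 2, 8] sum 61, len 10
add 5: [8, 8, 4, 9, 3, 6, 6, 7, 2, 8, 5] sum 66, len 11
add 1: [8, 8, 4, 9, 3, 6, 6, 7, 2, 8, 5, 1] sum 67, len 12
add 3: [8, 4, 9, 3, 6, 6, 7, 2, 8, 5, 1, 3] sum 62, len 12
Longest length seen: 12.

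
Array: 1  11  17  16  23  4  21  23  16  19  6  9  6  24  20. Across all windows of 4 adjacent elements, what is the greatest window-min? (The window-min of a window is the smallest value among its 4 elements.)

(1, 11, 17, 16) → min 1
(11, 17, 16, 23) → min 11
(17, 16, 23, 4) → min 4
(16, 23, 4, 21) → min 4
(23, 4, 21, 23) → min 4
(4, 21, 23, 16) → min 4
(21, 23, 16, 19) → min 16
(23, 16, 19, 6) → min 6
(16, 19, 6, 9) → min 6
(19, 6, 9, 6) → min 6
(6, 9, 6, 24) → min 6
(9, 6, 24, 20) → min 6
Greatest of these is 16.

16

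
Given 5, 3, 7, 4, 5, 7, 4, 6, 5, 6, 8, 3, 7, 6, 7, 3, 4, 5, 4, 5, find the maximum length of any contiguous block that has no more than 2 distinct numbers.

4

[5] 1 distinct, len 1
[5, 3] 2 distinct, len 2
[3, 7] 2 distinct, len 2
[7, 4] 2 distinct, len 2
[4, 5] 2 distinct, len 2
[5, 7] 2 distinct, len 2
[7, 4] 2 distinct, len 2
[4, 6] 2 distinct, len 2
[6, 5] 2 distinct, len 2
[6, 5, 6] 2 distinct, len 3
[6, 8] 2 distinct, len 2
[8, 3] 2 distinct, len 2
[3, 7] 2 distinct, len 2
[7, 6] 2 distinct, len 2
[7, 6, 7] 2 distinct, len 3
[7, 3] 2 distinct, len 2
[3, 4] 2 distinct, len 2
[4, 5] 2 distinct, len 2
[4, 5, 4] 2 distinct, len 3
[4, 5, 4, 5] 2 distinct, len 4
Longest length with ≤2 distinct: 4.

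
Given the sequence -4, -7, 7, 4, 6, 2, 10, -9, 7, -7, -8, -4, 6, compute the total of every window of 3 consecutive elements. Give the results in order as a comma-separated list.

-4, 4, 17, 12, 18, 3, 8, -9, -8, -19, -6

-4 -7 7 → sum -4
-7 7 4 → sum 4
7 4 6 → sum 17
4 6 2 → sum 12
6 2 10 → sum 18
2 10 -9 → sum 3
10 -9 7 → sum 8
-9 7 -7 → sum -9
7 -7 -8 → sum -8
-7 -8 -4 → sum -19
-8 -4 6 → sum -6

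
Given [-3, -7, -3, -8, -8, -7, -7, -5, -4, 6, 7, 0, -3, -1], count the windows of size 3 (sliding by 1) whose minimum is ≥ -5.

[-3, -7, -3] → min -7
[-7, -3, -8] → min -8
[-3, -8, -8] → min -8
[-8, -8, -7] → min -8
[-8, -7, -7] → min -8
[-7, -7, -5] → min -7
[-7, -5, -4] → min -7
[-5, -4, 6] → min -5  ≥ -5 ✓
[-4, 6, 7] → min -4  ≥ -5 ✓
[6, 7, 0] → min 0  ≥ -5 ✓
[7, 0, -3] → min -3  ≥ -5 ✓
[0, -3, -1] → min -3  ≥ -5 ✓
5 windows satisfy the condition.

5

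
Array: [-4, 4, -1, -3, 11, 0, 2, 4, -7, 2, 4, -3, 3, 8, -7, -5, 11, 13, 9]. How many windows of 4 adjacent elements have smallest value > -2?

-4 4 -1 -3 → min -4
4 -1 -3 11 → min -3
-1 -3 11 0 → min -3
-3 11 0 2 → min -3
11 0 2 4 → min 0  > -2 ✓
0 2 4 -7 → min -7
2 4 -7 2 → min -7
4 -7 2 4 → min -7
-7 2 4 -3 → min -7
2 4 -3 3 → min -3
4 -3 3 8 → min -3
-3 3 8 -7 → min -7
3 8 -7 -5 → min -7
8 -7 -5 11 → min -7
-7 -5 11 13 → min -7
-5 11 13 9 → min -5
1 window satisfy the condition.

1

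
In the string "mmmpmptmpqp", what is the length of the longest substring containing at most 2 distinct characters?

Extend right; when distinct count exceeds 2, shrink from the left:
add m: window [m] (1 distinct), len 1
add m: window [m, m] (1 distinct), len 2
add m: window [m, m, m] (1 distinct), len 3
add p: window [m, m, m, p] (2 distinct), len 4
add m: window [m, m, m, p, m] (2 distinct), len 5
add p: window [m, m, m, p, m, p] (2 distinct), len 6
add t: window [p, t] (2 distinct), len 2
add m: window [t, m] (2 distinct), len 2
add p: window [m, p] (2 distinct), len 2
add q: window [p, q] (2 distinct), len 2
add p: window [p, q, p] (2 distinct), len 3
Longest length with ≤2 distinct: 6.

6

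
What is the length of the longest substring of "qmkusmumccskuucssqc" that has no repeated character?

add q: [q] len 1
add m: [q, m] len 2
add k: [q, m, k] len 3
add u: [q, m, k, u] len 4
add s: [q, m, k, u, s] len 5
add m (repeat m, move left end past it): [k, u, s, m] len 4
add u (repeat u, move left end past it): [s, m, u] len 3
add m (repeat m, move left end past it): [u, m] len 2
add c: [u, m, c] len 3
add c (repeat c, move left end past it): [c] len 1
add s: [c, s] len 2
add k: [c, s, k] len 3
add u: [c, s, k, u] len 4
add u (repeat u, move left end past it): [u] len 1
add c: [u, c] len 2
add s: [u, c, s] len 3
add s (repeat s, move left end past it): [s] len 1
add q: [s, q] len 2
add c: [s, q, c] len 3
Longest all-distinct length: 5.

5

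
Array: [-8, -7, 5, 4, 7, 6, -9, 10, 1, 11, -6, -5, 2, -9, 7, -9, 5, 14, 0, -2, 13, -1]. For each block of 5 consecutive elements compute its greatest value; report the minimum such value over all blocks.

7

Each size-5 window and its max:
[-8, -7, 5, 4, 7] → max 7
[-7, 5, 4, 7, 6] → max 7
[5, 4, 7, 6, -9] → max 7
[4, 7, 6, -9, 10] → max 10
[7, 6, -9, 10, 1] → max 10
[6, -9, 10, 1, 11] → max 11
[-9, 10, 1, 11, -6] → max 11
[10, 1, 11, -6, -5] → max 11
[1, 11, -6, -5, 2] → max 11
[11, -6, -5, 2, -9] → max 11
[-6, -5, 2, -9, 7] → max 7
[-5, 2, -9, 7, -9] → max 7
[2, -9, 7, -9, 5] → max 7
[-9, 7, -9, 5, 14] → max 14
[7, -9, 5, 14, 0] → max 14
[-9, 5, 14, 0, -2] → max 14
[5, 14, 0, -2, 13] → max 14
[14, 0, -2, 13, -1] → max 14
Minimum of these is 7.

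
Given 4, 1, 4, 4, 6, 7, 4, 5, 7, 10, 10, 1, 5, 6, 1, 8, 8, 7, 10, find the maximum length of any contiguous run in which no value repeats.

[4] len 1
[4, 1] len 2
[1, 4] len 2
[4] len 1
[4, 6] len 2
[4, 6, 7] len 3
[6, 7, 4] len 3
[6, 7, 4, 5] len 4
[4, 5, 7] len 3
[4, 5, 7, 10] len 4
[10] len 1
[10, 1] len 2
[10, 1, 5] len 3
[10, 1, 5, 6] len 4
[5, 6, 1] len 3
[5, 6, 1, 8] len 4
[8] len 1
[8, 7] len 2
[8, 7, 10] len 3
Longest all-distinct length: 4.

4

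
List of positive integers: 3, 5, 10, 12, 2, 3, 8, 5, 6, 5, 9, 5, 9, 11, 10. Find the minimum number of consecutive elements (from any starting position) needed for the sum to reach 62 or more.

Extend right; whenever the sum reaches 62, record the length and shrink from the left:
add 3: running sum 3 < 62
add 5: running sum 8 < 62
add 10: running sum 18 < 62
add 12: running sum 30 < 62
add 2: running sum 32 < 62
add 3: running sum 35 < 62
add 8: running sum 43 < 62
add 5: running sum 48 < 62
add 6: running sum 54 < 62
add 5: running sum 59 < 62
end 10: [5, 10, 12, 2, 3, 8, 5, 6, 5, 9] sum 65, len 10
end 11: [10, 12, 2, 3, 8, 5, 6, 5, 9, 5] sum 65, len 10
end 12: [12, 2, 3, 8, 5, 6, 5, 9, 5, 9] sum 64, len 10
end 13: [2, 3, 8, 5, 6, 5, 9, 5, 9, 11] sum 63, len 10
end 14: [8, 5, 6, 5, 9, 5, 9, 11, 10] sum 68, len 9
Shortest qualifying length: 9.

9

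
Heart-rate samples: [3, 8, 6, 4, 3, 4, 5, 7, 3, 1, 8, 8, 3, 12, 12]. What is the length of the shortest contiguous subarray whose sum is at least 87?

Extend right; whenever the sum reaches 87, record the length and shrink from the left:
add 3: running sum 3 < 87
add 8: running sum 11 < 87
add 6: running sum 17 < 87
add 4: running sum 21 < 87
add 3: running sum 24 < 87
add 4: running sum 28 < 87
add 5: running sum 33 < 87
add 7: running sum 40 < 87
add 3: running sum 43 < 87
add 1: running sum 44 < 87
add 8: running sum 52 < 87
add 8: running sum 60 < 87
add 3: running sum 63 < 87
add 12: running sum 75 < 87
end 14: [3, 8, 6, 4, 3, 4, 5, 7, 3, 1, 8, 8, 3, 12, 12] sum 87, len 15
Shortest qualifying length: 15.

15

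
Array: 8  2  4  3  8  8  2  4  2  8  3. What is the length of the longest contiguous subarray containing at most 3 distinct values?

6

Extend right; when distinct count exceeds 3, shrink from the left:
[8] 1 distinct, len 1
[8, 2] 2 distinct, len 2
[8, 2, 4] 3 distinct, len 3
[2, 4, 3] 3 distinct, len 3
[4, 3, 8] 3 distinct, len 3
[4, 3, 8, 8] 3 distinct, len 4
[3, 8, 8, 2] 3 distinct, len 4
[8, 8, 2, 4] 3 distinct, len 4
[8, 8, 2, 4, 2] 3 distinct, len 5
[8, 8, 2, 4, 2, 8] 3 distinct, len 6
[2, 8, 3] 3 distinct, len 3
Longest length with ≤3 distinct: 6.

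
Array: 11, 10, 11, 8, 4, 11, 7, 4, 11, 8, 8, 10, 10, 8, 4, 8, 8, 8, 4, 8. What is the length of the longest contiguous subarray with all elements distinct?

[11] len 1
[11, 10] len 2
[10, 11] len 2
[10, 11, 8] len 3
[10, 11, 8, 4] len 4
[8, 4, 11] len 3
[8, 4, 11, 7] len 4
[11, 7, 4] len 3
[7, 4, 11] len 3
[7, 4, 11, 8] len 4
[8] len 1
[8, 10] len 2
[10] len 1
[10, 8] len 2
[10, 8, 4] len 3
[4, 8] len 2
[8] len 1
[8] len 1
[8, 4] len 2
[4, 8] len 2
Longest all-distinct length: 4.

4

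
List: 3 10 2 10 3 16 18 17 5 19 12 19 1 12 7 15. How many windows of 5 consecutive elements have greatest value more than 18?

7

(3, 10, 2, 10, 3) → max 10
(10, 2, 10, 3, 16) → max 16
(2, 10, 3, 16, 18) → max 18
(10, 3, 16, 18, 17) → max 18
(3, 16, 18, 17, 5) → max 18
(16, 18, 17, 5, 19) → max 19  > 18 ✓
(18, 17, 5, 19, 12) → max 19  > 18 ✓
(17, 5, 19, 12, 19) → max 19  > 18 ✓
(5, 19, 12, 19, 1) → max 19  > 18 ✓
(19, 12, 19, 1, 12) → max 19  > 18 ✓
(12, 19, 1, 12, 7) → max 19  > 18 ✓
(19, 1, 12, 7, 15) → max 19  > 18 ✓
7 windows satisfy the condition.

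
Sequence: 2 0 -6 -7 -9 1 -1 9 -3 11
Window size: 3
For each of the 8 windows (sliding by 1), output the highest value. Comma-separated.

Sliding a size-3 window across the 10 values:
2 0 -6 → max 2
0 -6 -7 → max 0
-6 -7 -9 → max -6
-7 -9 1 → max 1
-9 1 -1 → max 1
1 -1 9 → max 9
-1 9 -3 → max 9
9 -3 11 → max 11

2, 0, -6, 1, 1, 9, 9, 11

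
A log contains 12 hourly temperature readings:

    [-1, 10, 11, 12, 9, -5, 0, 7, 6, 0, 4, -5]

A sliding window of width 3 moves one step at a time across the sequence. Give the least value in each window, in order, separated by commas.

[-1, 10, 11] → min -1
[10, 11, 12] → min 10
[11, 12, 9] → min 9
[12, 9, -5] → min -5
[9, -5, 0] → min -5
[-5, 0, 7] → min -5
[0, 7, 6] → min 0
[7, 6, 0] → min 0
[6, 0, 4] → min 0
[0, 4, -5] → min -5

-1, 10, 9, -5, -5, -5, 0, 0, 0, -5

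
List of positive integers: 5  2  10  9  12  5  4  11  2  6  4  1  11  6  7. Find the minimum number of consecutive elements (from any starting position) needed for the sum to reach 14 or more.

add 5: running sum 5 < 14
add 2: running sum 7 < 14
add 10: shortest ending here [5, 2, 10] sum 17, len 3
add 9: shortest ending here [10, 9] sum 19, len 2
add 12: shortest ending here [9, 12] sum 21, len 2
add 5: shortest ending here [12, 5] sum 17, len 2
add 4: shortest ending here [12, 5, 4] sum 21, len 3
add 11: shortest ending here [4, 11] sum 15, len 2
add 2: shortest ending here [4, 11, 2] sum 17, len 3
add 6: shortest ending here [11, 2, 6] sum 19, len 3
add 4: shortest ending here [11, 2, 6, 4] sum 23, len 4
add 1: shortest ending here [11, 2, 6, 4, 1] sum 24, len 5
add 11: shortest ending here [4, 1, 11] sum 16, len 3
add 6: shortest ending here [11, 6] sum 17, len 2
add 7: shortest ending here [11, 6, 7] sum 24, len 3
Shortest qualifying length: 2.

2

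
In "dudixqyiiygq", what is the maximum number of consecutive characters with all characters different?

6

[d] len 1
[d, u] len 2
[u, d] len 2
[u, d, i] len 3
[u, d, i, x] len 4
[u, d, i, x, q] len 5
[u, d, i, x, q, y] len 6
[x, q, y, i] len 4
[i] len 1
[i, y] len 2
[i, y, g] len 3
[i, y, g, q] len 4
Longest all-distinct length: 6.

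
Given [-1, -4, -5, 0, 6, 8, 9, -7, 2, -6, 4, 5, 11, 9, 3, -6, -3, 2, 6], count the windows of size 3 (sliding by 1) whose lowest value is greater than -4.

6

-1 -4 -5 → min -5
-4 -5 0 → min -5
-5 0 6 → min -5
0 6 8 → min 0  > -4 ✓
6 8 9 → min 6  > -4 ✓
8 9 -7 → min -7
9 -7 2 → min -7
-7 2 -6 → min -7
2 -6 4 → min -6
-6 4 5 → min -6
4 5 11 → min 4  > -4 ✓
5 11 9 → min 5  > -4 ✓
11 9 3 → min 3  > -4 ✓
9 3 -6 → min -6
3 -6 -3 → min -6
-6 -3 2 → min -6
-3 2 6 → min -3  > -4 ✓
6 windows satisfy the condition.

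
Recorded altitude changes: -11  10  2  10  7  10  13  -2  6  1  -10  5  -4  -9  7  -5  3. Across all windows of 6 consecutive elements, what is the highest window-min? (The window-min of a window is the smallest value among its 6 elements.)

Each size-6 window and its min:
[-11, 10, 2, 10, 7, 10] → min -11
[10, 2, 10, 7, 10, 13] → min 2
[2, 10, 7, 10, 13, -2] → min -2
[10, 7, 10, 13, -2, 6] → min -2
[7, 10, 13, -2, 6, 1] → min -2
[10, 13, -2, 6, 1, -10] → min -10
[13, -2, 6, 1, -10, 5] → min -10
[-2, 6, 1, -10, 5, -4] → min -10
[6, 1, -10, 5, -4, -9] → min -10
[1, -10, 5, -4, -9, 7] → min -10
[-10, 5, -4, -9, 7, -5] → min -10
[5, -4, -9, 7, -5, 3] → min -9
Highest of these is 2.

2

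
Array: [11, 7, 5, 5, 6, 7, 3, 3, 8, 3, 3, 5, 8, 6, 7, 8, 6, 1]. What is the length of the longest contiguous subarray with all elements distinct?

5

[11] len 1
[11, 7] len 2
[11, 7, 5] len 3
[5] len 1
[5, 6] len 2
[5, 6, 7] len 3
[5, 6, 7, 3] len 4
[3] len 1
[3, 8] len 2
[8, 3] len 2
[3] len 1
[3, 5] len 2
[3, 5, 8] len 3
[3, 5, 8, 6] len 4
[3, 5, 8, 6, 7] len 5
[6, 7, 8] len 3
[7, 8, 6] len 3
[7, 8, 6, 1] len 4
Longest all-distinct length: 5.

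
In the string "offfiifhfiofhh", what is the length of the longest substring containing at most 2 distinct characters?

[o] 1 distinct, len 1
[o, f] 2 distinct, len 2
[o, f, f] 2 distinct, len 3
[o, f, f, f] 2 distinct, len 4
[f, f, f, i] 2 distinct, len 4
[f, f, f, i, i] 2 distinct, len 5
[f, f, f, i, i, f] 2 distinct, len 6
[f, h] 2 distinct, len 2
[f, h, f] 2 distinct, len 3
[f, i] 2 distinct, len 2
[i, o] 2 distinct, len 2
[o, f] 2 distinct, len 2
[f, h] 2 distinct, len 2
[f, h, h] 2 distinct, len 3
Longest length with ≤2 distinct: 6.

6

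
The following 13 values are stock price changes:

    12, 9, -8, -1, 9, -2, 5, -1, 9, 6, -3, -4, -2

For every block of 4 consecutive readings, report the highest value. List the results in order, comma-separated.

12, 9, 9, 9, 9, 9, 9, 9, 9, 6

Sliding a size-4 window across the 13 values:
(12, 9, -8, -1) → max 12
(9, -8, -1, 9) → max 9
(-8, -1, 9, -2) → max 9
(-1, 9, -2, 5) → max 9
(9, -2, 5, -1) → max 9
(-2, 5, -1, 9) → max 9
(5, -1, 9, 6) → max 9
(-1, 9, 6, -3) → max 9
(9, 6, -3, -4) → max 9
(6, -3, -4, -2) → max 6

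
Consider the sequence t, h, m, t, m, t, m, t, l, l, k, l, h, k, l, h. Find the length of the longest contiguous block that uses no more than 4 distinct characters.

10

[t] 1 distinct, len 1
[t, h] 2 distinct, len 2
[t, h, m] 3 distinct, len 3
[t, h, m, t] 3 distinct, len 4
[t, h, m, t, m] 3 distinct, len 5
[t, h, m, t, m, t] 3 distinct, len 6
[t, h, m, t, m, t, m] 3 distinct, len 7
[t, h, m, t, m, t, m, t] 3 distinct, len 8
[t, h, m, t, m, t, m, t, l] 4 distinct, len 9
[t, h, m, t, m, t, m, t, l, l] 4 distinct, len 10
[m, t, m, t, m, t, l, l, k] 4 distinct, len 9
[m, t, m, t, m, t, l, l, k, l] 4 distinct, len 10
[t, l, l, k, l, h] 4 distinct, len 6
[t, l, l, k, l, h, k] 4 distinct, len 7
[t, l, l, k, l, h, k, l] 4 distinct, len 8
[t, l, l, k, l, h, k, l, h] 4 distinct, len 9
Longest length with ≤4 distinct: 10.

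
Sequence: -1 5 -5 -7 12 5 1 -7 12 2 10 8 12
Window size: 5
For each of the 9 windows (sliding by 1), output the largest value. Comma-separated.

-1 5 -5 -7 12 → max 12
5 -5 -7 12 5 → max 12
-5 -7 12 5 1 → max 12
-7 12 5 1 -7 → max 12
12 5 1 -7 12 → max 12
5 1 -7 12 2 → max 12
1 -7 12 2 10 → max 12
-7 12 2 10 8 → max 12
12 2 10 8 12 → max 12

12, 12, 12, 12, 12, 12, 12, 12, 12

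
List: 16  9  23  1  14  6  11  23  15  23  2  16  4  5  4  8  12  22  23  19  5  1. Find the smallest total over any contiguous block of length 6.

39

[16, 9, 23, 1, 14, 6] → sum 69
[9, 23, 1, 14, 6, 11] → sum 64
[23, 1, 14, 6, 11, 23] → sum 78
[1, 14, 6, 11, 23, 15] → sum 70
[14, 6, 11, 23, 15, 23] → sum 92
[6, 11, 23, 15, 23, 2] → sum 80
[11, 23, 15, 23, 2, 16] → sum 90
[23, 15, 23, 2, 16, 4] → sum 83
[15, 23, 2, 16, 4, 5] → sum 65
[23, 2, 16, 4, 5, 4] → sum 54
[2, 16, 4, 5, 4, 8] → sum 39
[16, 4, 5, 4, 8, 12] → sum 49
[4, 5, 4, 8, 12, 22] → sum 55
[5, 4, 8, 12, 22, 23] → sum 74
[4, 8, 12, 22, 23, 19] → sum 88
[8, 12, 22, 23, 19, 5] → sum 89
[12, 22, 23, 19, 5, 1] → sum 82
Smallest of these is 39.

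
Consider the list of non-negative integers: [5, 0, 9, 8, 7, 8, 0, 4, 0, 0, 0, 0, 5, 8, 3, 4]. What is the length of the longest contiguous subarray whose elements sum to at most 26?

10

Extend to the right; shrink from the left whenever the sum exceeds 26:
[5] sum 5 len 1
[5, 0] sum 5 len 2
[5, 0, 9] sum 14 len 3
[5, 0, 9, 8] sum 22 len 4
[0, 9, 8, 7] sum 24 len 4
[8, 7, 8] sum 23 len 3
[8, 7, 8, 0] sum 23 len 4
[7, 8, 0, 4] sum 19 len 4
[7, 8, 0, 4, 0] sum 19 len 5
[7, 8, 0, 4, 0, 0] sum 19 len 6
[7, 8, 0, 4, 0, 0, 0] sum 19 len 7
[7, 8, 0, 4, 0, 0, 0, 0] sum 19 len 8
[7, 8, 0, 4, 0, 0, 0, 0, 5] sum 24 len 9
[8, 0, 4, 0, 0, 0, 0, 5, 8] sum 25 len 9
[0, 4, 0, 0, 0, 0, 5, 8, 3] sum 20 len 9
[0, 4, 0, 0, 0, 0, 5, 8, 3, 4] sum 24 len 10
Longest length seen: 10.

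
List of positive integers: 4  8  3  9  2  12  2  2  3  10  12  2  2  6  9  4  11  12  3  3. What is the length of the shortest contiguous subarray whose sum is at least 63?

add 4: running sum 4 < 63
add 8: running sum 12 < 63
add 3: running sum 15 < 63
add 9: running sum 24 < 63
add 2: running sum 26 < 63
add 12: running sum 38 < 63
add 2: running sum 40 < 63
add 2: running sum 42 < 63
add 3: running sum 45 < 63
add 10: running sum 55 < 63
end 10: [8, 3, 9, 2, 12, 2, 2, 3, 10, 12] sum 63, len 10
end 11: [8, 3, 9, 2, 12, 2, 2, 3, 10, 12, 2] sum 65, len 11
end 12: [8, 3, 9, 2, 12, 2, 2, 3, 10, 12, 2, 2] sum 67, len 12
end 13: [3, 9, 2, 12, 2, 2, 3, 10, 12, 2, 2, 6] sum 65, len 12
end 14: [9, 2, 12, 2, 2, 3, 10, 12, 2, 2, 6, 9] sum 71, len 12
end 15: [12, 2, 2, 3, 10, 12, 2, 2, 6, 9, 4] sum 64, len 11
end 16: [2, 2, 3, 10, 12, 2, 2, 6, 9, 4, 11] sum 63, len 11
end 17: [10, 12, 2, 2, 6, 9, 4, 11, 12] sum 68, len 9
end 18: [10, 12, 2, 2, 6, 9, 4, 11, 12, 3] sum 71, len 10
end 19: [12, 2, 2, 6, 9, 4, 11, 12, 3, 3] sum 64, len 10
Shortest qualifying length: 9.

9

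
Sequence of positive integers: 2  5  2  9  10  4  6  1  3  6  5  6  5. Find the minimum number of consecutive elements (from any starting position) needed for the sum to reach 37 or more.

7

add 2: running sum 2 < 37
add 5: running sum 7 < 37
add 2: running sum 9 < 37
add 9: running sum 18 < 37
add 10: running sum 28 < 37
add 4: running sum 32 < 37
end 6: [2, 5, 2, 9, 10, 4, 6] sum 38, len 7
end 7: [5, 2, 9, 10, 4, 6, 1] sum 37, len 7
end 8: [5, 2, 9, 10, 4, 6, 1, 3] sum 40, len 8
end 9: [9, 10, 4, 6, 1, 3, 6] sum 39, len 7
end 10: [9, 10, 4, 6, 1, 3, 6, 5] sum 44, len 8
end 11: [10, 4, 6, 1, 3, 6, 5, 6] sum 41, len 8
end 12: [10, 4, 6, 1, 3, 6, 5, 6, 5] sum 46, len 9
Shortest qualifying length: 7.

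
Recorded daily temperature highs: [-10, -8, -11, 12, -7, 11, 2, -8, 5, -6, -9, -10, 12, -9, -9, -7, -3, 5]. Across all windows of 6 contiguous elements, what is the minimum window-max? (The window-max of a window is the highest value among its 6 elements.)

5

Each size-6 window and its max:
-10 -8 -11 12 -7 11 → max 12
-8 -11 12 -7 11 2 → max 12
-11 12 -7 11 2 -8 → max 12
12 -7 11 2 -8 5 → max 12
-7 11 2 -8 5 -6 → max 11
11 2 -8 5 -6 -9 → max 11
2 -8 5 -6 -9 -10 → max 5
-8 5 -6 -9 -10 12 → max 12
5 -6 -9 -10 12 -9 → max 12
-6 -9 -10 12 -9 -9 → max 12
-9 -10 12 -9 -9 -7 → max 12
-10 12 -9 -9 -7 -3 → max 12
12 -9 -9 -7 -3 5 → max 12
Minimum of these is 5.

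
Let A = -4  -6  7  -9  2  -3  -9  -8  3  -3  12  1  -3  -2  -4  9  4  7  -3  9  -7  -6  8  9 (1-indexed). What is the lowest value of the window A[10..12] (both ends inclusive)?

-3

Elements at indices 10..12: -3, 12, 1
min(-3, 12, 1) = -3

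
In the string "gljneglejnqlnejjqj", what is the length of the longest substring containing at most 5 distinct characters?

Extend right; when distinct count exceeds 5, shrink from the left:
add g: window [g] (1 distinct), len 1
add l: window [g, l] (2 distinct), len 2
add j: window [g, l, j] (3 distinct), len 3
add n: window [g, l, j, n] (4 distinct), len 4
add e: window [g, l, j, n, e] (5 distinct), len 5
add g: window [g, l, j, n, e, g] (5 distinct), len 6
add l: window [g, l, j, n, e, g, l] (5 distinct), len 7
add e: window [g, l, j, n, e, g, l, e] (5 distinct), len 8
add j: window [g, l, j, n, e, g, l, e, j] (5 distinct), len 9
add n: window [g, l, j, n, e, g, l, e, j, n] (5 distinct), len 10
add q: window [l, e, j, n, q] (5 distinct), len 5
add l: window [l, e, j, n, q, l] (5 distinct), len 6
add n: window [l, e, j, n, q, l, n] (5 distinct), len 7
add e: window [l, e, j, n, q, l, n, e] (5 distinct), len 8
add j: window [l, e, j, n, q, l, n, e, j] (5 distinct), len 9
add j: window [l, e, j, n, q, l, n, e, j, j] (5 distinct), len 10
add q: window [l, e, j, n, q, l, n, e, j, j, q] (5 distinct), len 11
add j: window [l, e, j, n, q, l, n, e, j, j, q, j] (5 distinct), len 12
Longest length with ≤5 distinct: 12.

12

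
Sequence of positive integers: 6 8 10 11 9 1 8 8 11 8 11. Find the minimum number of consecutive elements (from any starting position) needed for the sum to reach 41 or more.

5

add 6: running sum 6 < 41
add 8: running sum 14 < 41
add 10: running sum 24 < 41
add 11: running sum 35 < 41
add 9: shortest ending here [6, 8, 10, 11, 9] sum 44, len 5
add 1: shortest ending here [6, 8, 10, 11, 9, 1] sum 45, len 6
add 8: shortest ending here [8, 10, 11, 9, 1, 8] sum 47, len 6
add 8: shortest ending here [10, 11, 9, 1, 8, 8] sum 47, len 6
add 11: shortest ending here [11, 9, 1, 8, 8, 11] sum 48, len 6
add 8: shortest ending here [9, 1, 8, 8, 11, 8] sum 45, len 6
add 11: shortest ending here [8, 8, 11, 8, 11] sum 46, len 5
Shortest qualifying length: 5.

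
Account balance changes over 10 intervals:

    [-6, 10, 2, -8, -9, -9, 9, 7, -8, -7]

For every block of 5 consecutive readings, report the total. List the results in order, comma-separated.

-11, -14, -15, -10, -10, -8

Sliding a size-5 window across the 10 values:
[-6, 10, 2, -8, -9] → sum -11
[10, 2, -8, -9, -9] → sum -14
[2, -8, -9, -9, 9] → sum -15
[-8, -9, -9, 9, 7] → sum -10
[-9, -9, 9, 7, -8] → sum -10
[-9, 9, 7, -8, -7] → sum -8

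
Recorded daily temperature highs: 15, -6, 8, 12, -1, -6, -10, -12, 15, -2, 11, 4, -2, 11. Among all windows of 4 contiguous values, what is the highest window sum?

[15, -6, 8, 12] → sum 29
[-6, 8, 12, -1] → sum 13
[8, 12, -1, -6] → sum 13
[12, -1, -6, -10] → sum -5
[-1, -6, -10, -12] → sum -29
[-6, -10, -12, 15] → sum -13
[-10, -12, 15, -2] → sum -9
[-12, 15, -2, 11] → sum 12
[15, -2, 11, 4] → sum 28
[-2, 11, 4, -2] → sum 11
[11, 4, -2, 11] → sum 24
Highest of these is 29.

29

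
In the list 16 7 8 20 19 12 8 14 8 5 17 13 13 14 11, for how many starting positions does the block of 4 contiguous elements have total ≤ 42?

[16, 7, 8, 20] → sum 51
[7, 8, 20, 19] → sum 54
[8, 20, 19, 12] → sum 59
[20, 19, 12, 8] → sum 59
[19, 12, 8, 14] → sum 53
[12, 8, 14, 8] → sum 42  ≤ 42 ✓
[8, 14, 8, 5] → sum 35  ≤ 42 ✓
[14, 8, 5, 17] → sum 44
[8, 5, 17, 13] → sum 43
[5, 17, 13, 13] → sum 48
[17, 13, 13, 14] → sum 57
[13, 13, 14, 11] → sum 51
2 windows satisfy the condition.

2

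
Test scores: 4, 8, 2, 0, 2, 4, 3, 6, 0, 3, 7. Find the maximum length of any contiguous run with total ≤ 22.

8

add 4: [4] sum 4, len 1
add 8: [4, 8] sum 12, len 2
add 2: [4, 8, 2] sum 14, len 3
add 0: [4, 8, 2, 0] sum 14, len 4
add 2: [4, 8, 2, 0, 2] sum 16, len 5
add 4: [4, 8, 2, 0, 2, 4] sum 20, len 6
add 3: [8, 2, 0, 2, 4, 3] sum 19, len 6
add 6: [2, 0, 2, 4, 3, 6] sum 17, len 6
add 0: [2, 0, 2, 4, 3, 6, 0] sum 17, len 7
add 3: [2, 0, 2, 4, 3, 6, 0, 3] sum 20, len 8
add 7: [3, 6, 0, 3, 7] sum 19, len 5
Longest length seen: 8.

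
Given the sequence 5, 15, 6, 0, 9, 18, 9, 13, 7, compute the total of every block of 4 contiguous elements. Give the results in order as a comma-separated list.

26, 30, 33, 36, 49, 47

5 15 6 0 → sum 26
15 6 0 9 → sum 30
6 0 9 18 → sum 33
0 9 18 9 → sum 36
9 18 9 13 → sum 49
18 9 13 7 → sum 47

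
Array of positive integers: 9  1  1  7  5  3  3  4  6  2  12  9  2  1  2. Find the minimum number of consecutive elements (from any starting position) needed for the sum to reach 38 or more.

7

add 9: running sum 9 < 38
add 1: running sum 10 < 38
add 1: running sum 11 < 38
add 7: running sum 18 < 38
add 5: running sum 23 < 38
add 3: running sum 26 < 38
add 3: running sum 29 < 38
add 4: running sum 33 < 38
add 6: shortest ending here [9, 1, 1, 7, 5, 3, 3, 4, 6] sum 39, len 9
add 2: shortest ending here [9, 1, 1, 7, 5, 3, 3, 4, 6, 2] sum 41, len 10
add 12: shortest ending here [7, 5, 3, 3, 4, 6, 2, 12] sum 42, len 8
add 9: shortest ending here [3, 3, 4, 6, 2, 12, 9] sum 39, len 7
add 2: shortest ending here [3, 4, 6, 2, 12, 9, 2] sum 38, len 7
add 1: shortest ending here [3, 4, 6, 2, 12, 9, 2, 1] sum 39, len 8
add 2: shortest ending here [4, 6, 2, 12, 9, 2, 1, 2] sum 38, len 8
Shortest qualifying length: 7.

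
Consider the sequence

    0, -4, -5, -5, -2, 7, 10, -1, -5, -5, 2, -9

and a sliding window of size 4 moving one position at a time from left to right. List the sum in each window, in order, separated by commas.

Sliding a size-4 window across the 12 values:
0 -4 -5 -5 → sum -14
-4 -5 -5 -2 → sum -16
-5 -5 -2 7 → sum -5
-5 -2 7 10 → sum 10
-2 7 10 -1 → sum 14
7 10 -1 -5 → sum 11
10 -1 -5 -5 → sum -1
-1 -5 -5 2 → sum -9
-5 -5 2 -9 → sum -17

-14, -16, -5, 10, 14, 11, -1, -9, -17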